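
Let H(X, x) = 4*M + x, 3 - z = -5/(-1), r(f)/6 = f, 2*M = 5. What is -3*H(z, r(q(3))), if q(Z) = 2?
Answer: -66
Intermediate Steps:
M = 5/2 (M = (½)*5 = 5/2 ≈ 2.5000)
r(f) = 6*f
z = -2 (z = 3 - (-5)/(-1) = 3 - (-5)*(-1) = 3 - 1*5 = 3 - 5 = -2)
H(X, x) = 10 + x (H(X, x) = 4*(5/2) + x = 10 + x)
-3*H(z, r(q(3))) = -3*(10 + 6*2) = -3*(10 + 12) = -3*22 = -66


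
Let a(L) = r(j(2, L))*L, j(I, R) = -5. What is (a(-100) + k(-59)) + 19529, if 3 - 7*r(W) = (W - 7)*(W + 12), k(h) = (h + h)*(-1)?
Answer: 128829/7 ≈ 18404.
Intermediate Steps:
k(h) = -2*h (k(h) = (2*h)*(-1) = -2*h)
r(W) = 3/7 - (-7 + W)*(12 + W)/7 (r(W) = 3/7 - (W - 7)*(W + 12)/7 = 3/7 - (-7 + W)*(12 + W)/7)
a(L) = 87*L/7 (a(L) = (87/7 - 5/7*(-5) - ⅐*(-5)²)*L = (87/7 + 25/7 - ⅐*25)*L = (87/7 + 25/7 - 25/7)*L = 87*L/7)
(a(-100) + k(-59)) + 19529 = ((87/7)*(-100) - 2*(-59)) + 19529 = (-8700/7 + 118) + 19529 = -7874/7 + 19529 = 128829/7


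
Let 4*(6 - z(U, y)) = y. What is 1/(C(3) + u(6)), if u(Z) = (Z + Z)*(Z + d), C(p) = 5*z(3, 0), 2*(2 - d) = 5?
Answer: 1/96 ≈ 0.010417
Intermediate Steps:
d = -½ (d = 2 - ½*5 = 2 - 5/2 = -½ ≈ -0.50000)
z(U, y) = 6 - y/4
C(p) = 30 (C(p) = 5*(6 - ¼*0) = 5*(6 + 0) = 5*6 = 30)
u(Z) = 2*Z*(-½ + Z) (u(Z) = (Z + Z)*(Z - ½) = (2*Z)*(-½ + Z) = 2*Z*(-½ + Z))
1/(C(3) + u(6)) = 1/(30 + 6*(-1 + 2*6)) = 1/(30 + 6*(-1 + 12)) = 1/(30 + 6*11) = 1/(30 + 66) = 1/96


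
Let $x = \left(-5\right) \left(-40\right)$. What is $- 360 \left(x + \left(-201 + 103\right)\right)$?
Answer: $-36720$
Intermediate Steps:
$x = 200$
$- 360 \left(x + \left(-201 + 103\right)\right) = - 360 \left(200 + \left(-201 + 103\right)\right) = - 360 \left(200 - 98\right) = \left(-360\right) 102 = -36720$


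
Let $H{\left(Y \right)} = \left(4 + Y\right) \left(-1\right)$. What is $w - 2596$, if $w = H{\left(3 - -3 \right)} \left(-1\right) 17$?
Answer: $-2426$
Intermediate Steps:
$H{\left(Y \right)} = -4 - Y$
$w = 170$ ($w = \left(-4 - \left(3 - -3\right)\right) \left(-1\right) 17 = \left(-4 - \left(3 + 3\right)\right) \left(-1\right) 17 = \left(-4 - 6\right) \left(-1\right) 17 = \left(-10\right) \left(-1\right) 17 = 10 \cdot 17 = 170$)
$w - 2596 = 170 - 2596 = -2426$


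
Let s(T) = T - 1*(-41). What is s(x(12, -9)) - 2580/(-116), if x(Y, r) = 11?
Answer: 2153/29 ≈ 74.241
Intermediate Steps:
s(T) = 41 + T (s(T) = T + 41 = 41 + T)
s(x(12, -9)) - 2580/(-116) = (41 + 11) - 2580/(-116) = 52 - 2580*(-1/116) = 52 + 645/29 = 2153/29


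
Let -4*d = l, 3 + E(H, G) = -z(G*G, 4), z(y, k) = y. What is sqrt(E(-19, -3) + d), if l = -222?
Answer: sqrt(174)/2 ≈ 6.5955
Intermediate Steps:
E(H, G) = -3 - G**2 (E(H, G) = -3 - G*G = -3 - G**2)
d = 111/2 (d = -1/4*(-222) = 111/2 ≈ 55.500)
sqrt(E(-19, -3) + d) = sqrt((-3 - 1*(-3)**2) + 111/2) = sqrt((-3 - 1*9) + 111/2) = sqrt((-3 - 9) + 111/2) = sqrt(-12 + 111/2) = sqrt(87/2) = sqrt(174)/2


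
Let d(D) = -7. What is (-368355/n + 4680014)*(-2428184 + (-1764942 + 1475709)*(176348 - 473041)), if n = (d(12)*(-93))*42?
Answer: 3660140691335429729135/9114 ≈ 4.0160e+17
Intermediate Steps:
n = 27342 (n = -7*(-93)*42 = 651*42 = 27342)
(-368355/n + 4680014)*(-2428184 + (-1764942 + 1475709)*(176348 - 473041)) = (-368355/27342 + 4680014)*(-2428184 + (-1764942 + 1475709)*(176348 - 473041)) = (-368355*1/27342 + 4680014)*(-2428184 - 289233*(-296693)) = (-122785/9114 + 4680014)*(-2428184 + 85813406469) = (42653524811/9114)*85810978285 = 3660140691335429729135/9114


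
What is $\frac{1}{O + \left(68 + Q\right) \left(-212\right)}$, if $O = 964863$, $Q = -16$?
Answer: $\frac{1}{953839} \approx 1.0484 \cdot 10^{-6}$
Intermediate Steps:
$\frac{1}{O + \left(68 + Q\right) \left(-212\right)} = \frac{1}{964863 + \left(68 - 16\right) \left(-212\right)} = \frac{1}{964863 + 52 \left(-212\right)} = \frac{1}{964863 - 11024} = \frac{1}{953839}$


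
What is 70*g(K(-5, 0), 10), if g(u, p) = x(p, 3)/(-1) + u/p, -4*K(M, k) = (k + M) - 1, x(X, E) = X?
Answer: -1379/2 ≈ -689.50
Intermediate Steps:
K(M, k) = 1/4 - M/4 - k/4 (K(M, k) = -((k + M) - 1)/4 = -((M + k) - 1)/4 = -(-1 + M + k)/4 = 1/4 - M/4 - k/4)
g(u, p) = -p + u/p (g(u, p) = p/(-1) + u/p = p*(-1) + u/p = -p + u/p)
70*g(K(-5, 0), 10) = 70*(-1*10 + (1/4 - 1/4*(-5) - 1/4*0)/10) = 70*(-10 + (1/4 + 5/4 + 0)*(1/10)) = 70*(-10 + (3/2)*(1/10)) = 70*(-10 + 3/20) = 70*(-197/20) = -1379/2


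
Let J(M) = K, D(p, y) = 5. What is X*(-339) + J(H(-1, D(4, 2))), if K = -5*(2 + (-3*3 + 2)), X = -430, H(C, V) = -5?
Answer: 145795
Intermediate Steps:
K = 25 (K = -5*(2 + (-9 + 2)) = -5*(2 - 7) = -5*(-5) = 25)
J(M) = 25
X*(-339) + J(H(-1, D(4, 2))) = -430*(-339) + 25 = 145770 + 25 = 145795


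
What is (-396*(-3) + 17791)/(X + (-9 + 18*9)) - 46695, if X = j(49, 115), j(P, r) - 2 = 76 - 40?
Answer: -8899766/191 ≈ -46596.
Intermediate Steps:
j(P, r) = 38 (j(P, r) = 2 + (76 - 40) = 2 + 36 = 38)
X = 38
(-396*(-3) + 17791)/(X + (-9 + 18*9)) - 46695 = (-396*(-3) + 17791)/(38 + (-9 + 18*9)) - 46695 = (1188 + 17791)/(38 + (-9 + 162)) - 46695 = 18979/(38 + 153) - 46695 = 18979/191 - 46695 = -8899766/191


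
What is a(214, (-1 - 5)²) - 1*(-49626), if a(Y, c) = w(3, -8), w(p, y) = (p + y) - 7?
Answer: 49614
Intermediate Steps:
w(p, y) = -7 + p + y
a(Y, c) = -12 (a(Y, c) = -7 + 3 - 8 = -12)
a(214, (-1 - 5)²) - 1*(-49626) = -12 - 1*(-49626) = -12 + 49626 = 49614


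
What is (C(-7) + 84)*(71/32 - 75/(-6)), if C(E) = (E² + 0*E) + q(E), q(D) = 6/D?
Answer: 435675/224 ≈ 1945.0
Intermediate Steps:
C(E) = E² + 6/E (C(E) = (E² + 0*E) + 6/E = (E² + 0) + 6/E = E² + 6/E)
(C(-7) + 84)*(71/32 - 75/(-6)) = ((6 + (-7)³)/(-7) + 84)*(71/32 - 75/(-6)) = (-(6 - 343)/7 + 84)*(71*(1/32) - 75*(-⅙)) = (-⅐*(-337) + 84)*(71/32 + 25/2) = (337/7 + 84)*(471/32) = (925/7)*(471/32) = 435675/224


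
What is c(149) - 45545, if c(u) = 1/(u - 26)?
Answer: -5602034/123 ≈ -45545.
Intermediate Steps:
c(u) = 1/(-26 + u)
c(149) - 45545 = 1/(-26 + 149) - 45545 = 1/123 - 45545 = -5602034/123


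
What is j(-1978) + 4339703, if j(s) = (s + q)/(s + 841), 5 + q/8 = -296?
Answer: 1644748899/379 ≈ 4.3397e+6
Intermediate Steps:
q = -2408 (q = -40 + 8*(-296) = -40 - 2368 = -2408)
j(s) = (-2408 + s)/(841 + s) (j(s) = (s - 2408)/(s + 841) = (-2408 + s)/(841 + s))
j(-1978) + 4339703 = (-2408 - 1978)/(841 - 1978) + 4339703 = -4386/(-1137) + 4339703 = -1/1137*(-4386) + 4339703 = 1462/379 + 4339703 = 1644748899/379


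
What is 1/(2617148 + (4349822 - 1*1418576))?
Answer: 1/5548394 ≈ 1.8023e-7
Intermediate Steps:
1/(2617148 + (4349822 - 1*1418576)) = 1/(2617148 + (4349822 - 1418576)) = 1/(2617148 + 2931246) = 1/5548394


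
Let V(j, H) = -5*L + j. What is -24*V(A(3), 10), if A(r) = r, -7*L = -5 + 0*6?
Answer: 96/7 ≈ 13.714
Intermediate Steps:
L = 5/7 (L = -(-5 + 0*6)/7 = -(-5 + 0)/7 = -⅐*(-5) = 5/7 ≈ 0.71429)
V(j, H) = -25/7 + j (V(j, H) = -5*5/7 + j = -25/7 + j)
-24*V(A(3), 10) = -24*(-25/7 + 3) = -24*(-4/7) = 96/7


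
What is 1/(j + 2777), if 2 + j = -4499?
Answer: -1/1724 ≈ -0.00058005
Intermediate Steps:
j = -4501 (j = -2 - 4499 = -4501)
1/(j + 2777) = 1/(-4501 + 2777) = 1/(-1724) = -1/1724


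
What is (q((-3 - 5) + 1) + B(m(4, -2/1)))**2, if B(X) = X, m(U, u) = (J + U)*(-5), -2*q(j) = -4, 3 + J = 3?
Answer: 324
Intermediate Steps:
J = 0 (J = -3 + 3 = 0)
q(j) = 2 (q(j) = -1/2*(-4) = 2)
m(U, u) = -5*U (m(U, u) = (0 + U)*(-5) = U*(-5) = -5*U)
(q((-3 - 5) + 1) + B(m(4, -2/1)))**2 = (2 - 5*4)**2 = (2 - 20)**2 = (-18)**2 = 324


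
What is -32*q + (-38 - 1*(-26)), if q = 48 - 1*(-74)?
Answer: -3916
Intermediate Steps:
q = 122 (q = 48 + 74 = 122)
-32*q + (-38 - 1*(-26)) = -32*122 + (-38 - 1*(-26)) = -3904 + (-38 + 26) = -3904 - 12 = -3916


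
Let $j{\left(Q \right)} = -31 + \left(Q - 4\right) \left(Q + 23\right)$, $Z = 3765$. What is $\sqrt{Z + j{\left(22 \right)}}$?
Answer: $8 \sqrt{71} \approx 67.409$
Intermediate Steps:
$j{\left(Q \right)} = -31 + \left(-4 + Q\right) \left(23 + Q\right)$
$\sqrt{Z + j{\left(22 \right)}} = \sqrt{3765 + \left(-123 + 22^{2} + 19 \cdot 22\right)} = \sqrt{3765 + \left(-123 + 484 + 418\right)} = \sqrt{3765 + 779} = \sqrt{4544} = 8 \sqrt{71}$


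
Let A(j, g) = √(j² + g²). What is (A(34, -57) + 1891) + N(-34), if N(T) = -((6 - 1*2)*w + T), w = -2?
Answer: 1933 + √4405 ≈ 1999.4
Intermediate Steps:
N(T) = 8 - T (N(T) = -((6 - 1*2)*(-2) + T) = -((6 - 2)*(-2) + T) = -(4*(-2) + T) = -(-8 + T) = 8 - T)
A(j, g) = √(g² + j²)
(A(34, -57) + 1891) + N(-34) = (√((-57)² + 34²) + 1891) + (8 - 1*(-34)) = (√(3249 + 1156) + 1891) + (8 + 34) = (√4405 + 1891) + 42 = (1891 + √4405) + 42 = 1933 + √4405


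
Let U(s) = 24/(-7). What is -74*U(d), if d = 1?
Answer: 1776/7 ≈ 253.71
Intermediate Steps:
U(s) = -24/7 (U(s) = 24*(-⅐) = -24/7)
-74*U(d) = -74*(-24/7) = 1776/7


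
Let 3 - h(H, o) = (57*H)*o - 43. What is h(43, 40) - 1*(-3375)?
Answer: -94619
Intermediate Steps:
h(H, o) = 46 - 57*H*o (h(H, o) = 3 - ((57*H)*o - 43) = 3 - (57*H*o - 43) = 3 - (-43 + 57*H*o) = 3 + (43 - 57*H*o) = 46 - 57*H*o)
h(43, 40) - 1*(-3375) = (46 - 57*43*40) - 1*(-3375) = (46 - 98040) + 3375 = -97994 + 3375 = -94619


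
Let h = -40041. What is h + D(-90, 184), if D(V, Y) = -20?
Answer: -40061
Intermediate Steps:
h + D(-90, 184) = -40041 - 20 = -40061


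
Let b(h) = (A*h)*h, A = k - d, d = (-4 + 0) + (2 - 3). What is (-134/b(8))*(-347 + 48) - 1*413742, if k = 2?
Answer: -92658175/224 ≈ -4.1365e+5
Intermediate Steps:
d = -5 (d = -4 - 1 = -5)
A = 7 (A = 2 - 1*(-5) = 2 + 5 = 7)
b(h) = 7*h² (b(h) = (7*h)*h = 7*h²)
(-134/b(8))*(-347 + 48) - 1*413742 = (-134/(7*8²))*(-347 + 48) - 1*413742 = -134/(7*64)*(-299) - 413742 = -134/448*(-299) - 413742 = -134*1/448*(-299) - 413742 = -67/224*(-299) - 413742 = 20033/224 - 413742 = -92658175/224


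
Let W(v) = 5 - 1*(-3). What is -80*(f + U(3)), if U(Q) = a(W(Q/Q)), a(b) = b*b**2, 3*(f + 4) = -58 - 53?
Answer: -37680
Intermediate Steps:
f = -41 (f = -4 + (-58 - 53)/3 = -4 + (1/3)*(-111) = -4 - 37 = -41)
W(v) = 8 (W(v) = 5 + 3 = 8)
a(b) = b**3
U(Q) = 512 (U(Q) = 8**3 = 512)
-80*(f + U(3)) = -80*(-41 + 512) = -80*471 = -37680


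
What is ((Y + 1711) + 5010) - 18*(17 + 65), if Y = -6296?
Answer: -1051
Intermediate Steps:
((Y + 1711) + 5010) - 18*(17 + 65) = ((-6296 + 1711) + 5010) - 18*(17 + 65) = (-4585 + 5010) - 18*82 = 425 - 1*1476 = 425 - 1476 = -1051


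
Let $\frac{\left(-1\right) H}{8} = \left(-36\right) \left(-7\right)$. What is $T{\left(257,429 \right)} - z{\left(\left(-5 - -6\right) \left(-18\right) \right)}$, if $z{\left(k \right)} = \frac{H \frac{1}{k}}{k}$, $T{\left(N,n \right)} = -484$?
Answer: $- \frac{4300}{9} \approx -477.78$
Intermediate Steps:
$H = -2016$ ($H = - 8 \left(\left(-36\right) \left(-7\right)\right) = \left(-8\right) 252 = -2016$)
$z{\left(k \right)} = - \frac{2016}{k^{2}}$ ($z{\left(k \right)} = \frac{\left(-2016\right) \frac{1}{k}}{k} = - \frac{2016}{k^{2}}$)
$T{\left(257,429 \right)} - z{\left(\left(-5 - -6\right) \left(-18\right) \right)} = -484 - - \frac{2016}{324 \left(-5 - -6\right)^{2}} = -484 - - \frac{2016}{324 \left(-5 + 6\right)^{2}} = -484 - - \frac{2016}{324} = -484 - \left(-2016\right) \frac{1}{324} = -484 - - \frac{56}{9} = -484 + \frac{56}{9} = - \frac{4300}{9}$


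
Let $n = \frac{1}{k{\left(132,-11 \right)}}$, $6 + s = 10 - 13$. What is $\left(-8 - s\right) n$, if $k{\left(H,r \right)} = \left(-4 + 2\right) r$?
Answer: $\frac{1}{22} \approx 0.045455$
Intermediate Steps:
$k{\left(H,r \right)} = - 2 r$
$s = -9$ ($s = -6 + \left(10 - 13\right) = -6 - 3 = -9$)
$n = \frac{1}{22}$ ($n = \frac{1}{\left(-2\right) \left(-11\right)} = \frac{1}{22} \approx 0.045455$)
$\left(-8 - s\right) n = \left(-8 - -9\right) \frac{1}{22} = \left(-8 + 9\right) \frac{1}{22} = 1 \cdot \frac{1}{22} = \frac{1}{22}$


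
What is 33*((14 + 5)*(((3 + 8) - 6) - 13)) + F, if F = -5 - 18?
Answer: -5039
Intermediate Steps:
F = -23
33*((14 + 5)*(((3 + 8) - 6) - 13)) + F = 33*((14 + 5)*(((3 + 8) - 6) - 13)) - 23 = 33*(19*((11 - 6) - 13)) - 23 = 33*(19*(5 - 13)) - 23 = 33*(19*(-8)) - 23 = 33*(-152) - 23 = -5016 - 23 = -5039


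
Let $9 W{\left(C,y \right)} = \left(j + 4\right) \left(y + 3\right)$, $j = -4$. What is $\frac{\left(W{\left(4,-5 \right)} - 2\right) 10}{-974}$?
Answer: $\frac{10}{487} \approx 0.020534$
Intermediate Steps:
$W{\left(C,y \right)} = 0$ ($W{\left(C,y \right)} = \frac{\left(-4 + 4\right) \left(y + 3\right)}{9} = \frac{0 \left(3 + y\right)}{9} = \frac{1}{9} \cdot 0 = 0$)
$\frac{\left(W{\left(4,-5 \right)} - 2\right) 10}{-974} = \frac{\left(0 - 2\right) 10}{-974} = \left(-2\right) 10 \left(- \frac{1}{974}\right) = \left(-20\right) \left(- \frac{1}{974}\right) = \frac{10}{487}$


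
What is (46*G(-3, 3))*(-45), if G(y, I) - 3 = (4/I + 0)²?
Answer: -9890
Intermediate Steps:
G(y, I) = 3 + 16/I² (G(y, I) = 3 + (4/I + 0)² = 3 + (4/I)² = 3 + 16/I²)
(46*G(-3, 3))*(-45) = (46*(3 + 16/3²))*(-45) = (46*(3 + 16*(⅑)))*(-45) = (46*(3 + 16/9))*(-45) = (46*(43/9))*(-45) = (1978/9)*(-45) = -9890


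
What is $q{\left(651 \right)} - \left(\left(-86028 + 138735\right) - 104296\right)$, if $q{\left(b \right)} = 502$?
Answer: $52091$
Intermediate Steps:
$q{\left(651 \right)} - \left(\left(-86028 + 138735\right) - 104296\right) = 502 - \left(\left(-86028 + 138735\right) - 104296\right) = 502 - \left(52707 - 104296\right) = 502 - -51589 = 502 + 51589 = 52091$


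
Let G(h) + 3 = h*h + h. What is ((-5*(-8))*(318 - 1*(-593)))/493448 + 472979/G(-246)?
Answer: 29448333884/3717328827 ≈ 7.9219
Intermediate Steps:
G(h) = -3 + h + h**2 (G(h) = -3 + (h*h + h) = -3 + (h**2 + h) = -3 + (h + h**2) = -3 + h + h**2)
((-5*(-8))*(318 - 1*(-593)))/493448 + 472979/G(-246) = ((-5*(-8))*(318 - 1*(-593)))/493448 + 472979/(-3 - 246 + (-246)**2) = (40*(318 + 593))*(1/493448) + 472979/(-3 - 246 + 60516) = (40*911)*(1/493448) + 472979/60267 = 36440*(1/493448) + 472979*(1/60267) = 4555/61681 + 472979/60267 = 29448333884/3717328827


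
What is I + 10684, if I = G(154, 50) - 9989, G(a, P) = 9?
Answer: 704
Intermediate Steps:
I = -9980 (I = 9 - 9989 = -9980)
I + 10684 = -9980 + 10684 = 704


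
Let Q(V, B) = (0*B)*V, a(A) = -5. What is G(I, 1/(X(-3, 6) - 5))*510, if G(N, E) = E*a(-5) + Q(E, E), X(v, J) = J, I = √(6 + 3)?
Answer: -2550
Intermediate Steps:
I = 3 (I = √9 = 3)
Q(V, B) = 0 (Q(V, B) = 0*V = 0)
G(N, E) = -5*E (G(N, E) = E*(-5) + 0 = -5*E + 0 = -5*E)
G(I, 1/(X(-3, 6) - 5))*510 = -5/(6 - 5)*510 = -5/1*510 = -5*1*510 = -5*510 = -2550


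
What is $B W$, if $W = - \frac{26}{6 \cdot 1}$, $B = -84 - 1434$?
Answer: $6578$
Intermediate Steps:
$B = -1518$ ($B = -84 - 1434 = -1518$)
$W = - \frac{13}{3}$ ($W = - \frac{26}{6} = \left(-26\right) \frac{1}{6} = - \frac{13}{3} \approx -4.3333$)
$B W = \left(-1518\right) \left(- \frac{13}{3}\right) = 6578$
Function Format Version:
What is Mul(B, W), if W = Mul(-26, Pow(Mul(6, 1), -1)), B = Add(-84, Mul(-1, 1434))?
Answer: 6578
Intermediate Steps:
B = -1518 (B = Add(-84, -1434) = -1518)
W = Rational(-13, 3) (W = Mul(-26, Pow(6, -1)) = Mul(-26, Rational(1, 6)) = Rational(-13, 3) ≈ -4.3333)
Mul(B, W) = Mul(-1518, Rational(-13, 3)) = 6578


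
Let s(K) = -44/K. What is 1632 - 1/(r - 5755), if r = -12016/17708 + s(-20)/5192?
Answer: 98138231064136/60133713613 ≈ 1632.0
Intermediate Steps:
r = -7085013/10447720 (r = -12016/17708 - 44/(-20)/5192 = -12016*1/17708 - 44*(-1/20)*(1/5192) = -3004/4427 + (11/5)*(1/5192) = -3004/4427 + 1/2360 = -7085013/10447720 ≈ -0.67814)
1632 - 1/(r - 5755) = 1632 - 1/(-7085013/10447720 - 5755) = 1632 - 1/(-60133713613/10447720) = 1632 - 1*(-10447720/60133713613) = 1632 + 10447720/60133713613 = 98138231064136/60133713613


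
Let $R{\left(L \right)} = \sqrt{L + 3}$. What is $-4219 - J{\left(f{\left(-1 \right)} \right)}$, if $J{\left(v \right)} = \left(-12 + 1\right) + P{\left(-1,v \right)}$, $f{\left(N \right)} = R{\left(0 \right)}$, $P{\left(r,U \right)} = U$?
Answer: $-4208 - \sqrt{3} \approx -4209.7$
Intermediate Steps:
$R{\left(L \right)} = \sqrt{3 + L}$
$f{\left(N \right)} = \sqrt{3}$ ($f{\left(N \right)} = \sqrt{3 + 0} = \sqrt{3}$)
$J{\left(v \right)} = -11 + v$ ($J{\left(v \right)} = \left(-12 + 1\right) + v = -11 + v$)
$-4219 - J{\left(f{\left(-1 \right)} \right)} = -4219 - \left(-11 + \sqrt{3}\right) = -4219 + \left(11 - \sqrt{3}\right) = -4208 - \sqrt{3}$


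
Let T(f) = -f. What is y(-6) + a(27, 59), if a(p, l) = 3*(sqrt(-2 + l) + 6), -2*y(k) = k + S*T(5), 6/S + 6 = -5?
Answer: 216/11 + 3*sqrt(57) ≈ 42.286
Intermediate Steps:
S = -6/11 (S = 6/(-6 - 5) = 6/(-11) = 6*(-1/11) = -6/11 ≈ -0.54545)
y(k) = -15/11 - k/2 (y(k) = -(k - (-6)*5/11)/2 = -(k - 6/11*(-5))/2 = -(k + 30/11)/2 = -(30/11 + k)/2 = -15/11 - k/2)
a(p, l) = 18 + 3*sqrt(-2 + l) (a(p, l) = 3*(6 + sqrt(-2 + l)) = 18 + 3*sqrt(-2 + l))
y(-6) + a(27, 59) = (-15/11 - 1/2*(-6)) + (18 + 3*sqrt(-2 + 59)) = (-15/11 + 3) + (18 + 3*sqrt(57)) = 18/11 + (18 + 3*sqrt(57)) = 216/11 + 3*sqrt(57)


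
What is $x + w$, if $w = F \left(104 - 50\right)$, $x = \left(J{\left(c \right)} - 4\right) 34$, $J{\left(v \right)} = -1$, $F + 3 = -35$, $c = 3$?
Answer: $-2222$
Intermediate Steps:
$F = -38$ ($F = -3 - 35 = -38$)
$x = -170$ ($x = \left(-1 - 4\right) 34 = \left(-5\right) 34 = -170$)
$w = -2052$ ($w = - 38 \left(104 - 50\right) = \left(-38\right) 54 = -2052$)
$x + w = -170 - 2052 = -2222$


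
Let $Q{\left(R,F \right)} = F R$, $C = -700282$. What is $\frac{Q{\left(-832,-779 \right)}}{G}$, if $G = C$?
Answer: $- \frac{324064}{350141} \approx -0.92552$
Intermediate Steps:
$G = -700282$
$\frac{Q{\left(-832,-779 \right)}}{G} = \frac{\left(-779\right) \left(-832\right)}{-700282} = 648128 \left(- \frac{1}{700282}\right) = - \frac{324064}{350141}$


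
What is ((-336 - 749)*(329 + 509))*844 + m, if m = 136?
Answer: -767389984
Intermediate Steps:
((-336 - 749)*(329 + 509))*844 + m = ((-336 - 749)*(329 + 509))*844 + 136 = -1085*838*844 + 136 = -909230*844 + 136 = -767390120 + 136 = -767389984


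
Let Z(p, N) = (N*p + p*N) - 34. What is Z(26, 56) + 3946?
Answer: 6824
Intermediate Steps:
Z(p, N) = -34 + 2*N*p (Z(p, N) = (N*p + N*p) - 34 = 2*N*p - 34 = -34 + 2*N*p)
Z(26, 56) + 3946 = (-34 + 2*56*26) + 3946 = (-34 + 2912) + 3946 = 2878 + 3946 = 6824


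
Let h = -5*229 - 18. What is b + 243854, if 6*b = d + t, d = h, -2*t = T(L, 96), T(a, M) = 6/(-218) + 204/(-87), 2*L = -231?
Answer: 3080841647/12644 ≈ 2.4366e+5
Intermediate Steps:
L = -231/2 (L = (½)*(-231) = -231/2 ≈ -115.50)
T(a, M) = -7499/3161 (T(a, M) = 6*(-1/218) + 204*(-1/87) = -3/109 - 68/29 = -7499/3161)
t = 7499/6322 (t = -½*(-7499/3161) = 7499/6322 ≈ 1.1862)
h = -1163 (h = -1145 - 18 = -1163)
d = -1163
b = -2448329/12644 (b = (-1163 + 7499/6322)/6 = (⅙)*(-7344987/6322) = -2448329/12644 ≈ -193.64)
b + 243854 = -2448329/12644 + 243854 = 3080841647/12644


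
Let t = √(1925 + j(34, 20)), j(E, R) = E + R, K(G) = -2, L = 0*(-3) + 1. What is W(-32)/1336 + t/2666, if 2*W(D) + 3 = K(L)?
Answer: -5/2672 + √1979/2666 ≈ 0.014815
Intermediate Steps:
L = 1 (L = 0 + 1 = 1)
W(D) = -5/2 (W(D) = -3/2 + (½)*(-2) = -3/2 - 1 = -5/2)
t = √1979 (t = √(1925 + (34 + 20)) = √(1925 + 54) = √1979 ≈ 44.486)
W(-32)/1336 + t/2666 = -5/2/1336 + √1979/2666 = -5/2*1/1336 + √1979*(1/2666) = -5/2672 + √1979/2666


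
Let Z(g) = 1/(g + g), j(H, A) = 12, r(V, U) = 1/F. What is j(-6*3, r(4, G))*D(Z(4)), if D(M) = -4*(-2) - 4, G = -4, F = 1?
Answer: 48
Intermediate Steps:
r(V, U) = 1 (r(V, U) = 1/1 = 1)
Z(g) = 1/(2*g)
D(M) = 4 (D(M) = 8 - 4 = 4)
j(-6*3, r(4, G))*D(Z(4)) = 12*4 = 48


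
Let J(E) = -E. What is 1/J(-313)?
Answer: 1/313 ≈ 0.0031949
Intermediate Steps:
1/J(-313) = 1/(-1*(-313)) = 1/313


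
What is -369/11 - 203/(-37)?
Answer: -11420/407 ≈ -28.059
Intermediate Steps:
-369/11 - 203/(-37) = -369*1/11 - 203*(-1/37) = -369/11 + 203/37 = -11420/407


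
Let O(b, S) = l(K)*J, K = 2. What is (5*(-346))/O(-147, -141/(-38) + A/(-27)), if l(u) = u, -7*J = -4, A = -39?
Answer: -6055/4 ≈ -1513.8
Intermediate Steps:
J = 4/7 (J = -⅐*(-4) = 4/7 ≈ 0.57143)
O(b, S) = 8/7 (O(b, S) = 2*(4/7) = 8/7)
(5*(-346))/O(-147, -141/(-38) + A/(-27)) = (5*(-346))/(8/7) = -1730*7/8 = -6055/4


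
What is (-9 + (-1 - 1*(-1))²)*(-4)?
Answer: 36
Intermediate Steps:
(-9 + (-1 - 1*(-1))²)*(-4) = (-9 + (-1 + 1)²)*(-4) = (-9 + 0²)*(-4) = (-9 + 0)*(-4) = -9*(-4) = 36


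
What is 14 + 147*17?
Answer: 2513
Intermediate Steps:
14 + 147*17 = 14 + 2499 = 2513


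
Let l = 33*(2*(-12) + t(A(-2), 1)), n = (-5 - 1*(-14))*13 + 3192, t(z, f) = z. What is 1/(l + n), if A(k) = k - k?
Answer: 1/2517 ≈ 0.00039730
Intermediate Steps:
A(k) = 0
n = 3309 (n = (-5 + 14)*13 + 3192 = 9*13 + 3192 = 117 + 3192 = 3309)
l = -792 (l = 33*(2*(-12) + 0) = 33*(-24 + 0) = 33*(-24) = -792)
1/(l + n) = 1/(-792 + 3309) = 1/2517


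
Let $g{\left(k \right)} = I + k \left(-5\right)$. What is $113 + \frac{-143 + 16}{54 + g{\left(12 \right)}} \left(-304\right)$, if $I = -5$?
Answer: $- \frac{37365}{11} \approx -3396.8$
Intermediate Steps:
$g{\left(k \right)} = -5 - 5 k$ ($g{\left(k \right)} = -5 + k \left(-5\right) = -5 - 5 k$)
$113 + \frac{-143 + 16}{54 + g{\left(12 \right)}} \left(-304\right) = 113 + \frac{-143 + 16}{54 - 65} \left(-304\right) = 113 + - \frac{127}{54 - 65} \left(-304\right) = 113 + - \frac{127}{-11} \left(-304\right) = 113 + \left(-127\right) \left(- \frac{1}{11}\right) \left(-304\right) = 113 + \frac{127}{11} \left(-304\right) = 113 - \frac{38608}{11} = - \frac{37365}{11}$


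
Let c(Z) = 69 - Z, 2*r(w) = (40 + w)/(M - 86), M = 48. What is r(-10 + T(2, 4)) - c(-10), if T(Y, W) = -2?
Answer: -1508/19 ≈ -79.368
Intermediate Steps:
r(w) = -10/19 - w/76 (r(w) = ((40 + w)/(48 - 86))/2 = ((40 + w)/(-38))/2 = ((40 + w)*(-1/38))/2 = (-20/19 - w/38)/2 = -10/19 - w/76)
r(-10 + T(2, 4)) - c(-10) = (-10/19 - (-10 - 2)/76) - (69 - 1*(-10)) = (-10/19 - 1/76*(-12)) - (69 + 10) = (-10/19 + 3/19) - 1*79 = -7/19 - 79 = -1508/19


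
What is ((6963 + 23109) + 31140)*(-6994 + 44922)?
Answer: 2321648736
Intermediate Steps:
((6963 + 23109) + 31140)*(-6994 + 44922) = (30072 + 31140)*37928 = 61212*37928 = 2321648736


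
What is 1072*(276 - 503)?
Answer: -243344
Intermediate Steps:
1072*(276 - 503) = 1072*(-227) = -243344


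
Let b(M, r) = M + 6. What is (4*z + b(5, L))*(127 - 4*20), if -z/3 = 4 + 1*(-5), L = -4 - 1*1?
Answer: 1081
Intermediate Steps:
L = -5 (L = -4 - 1 = -5)
z = 3 (z = -3*(4 + 1*(-5)) = -3*(4 - 5) = -3*(-1) = 3)
b(M, r) = 6 + M
(4*z + b(5, L))*(127 - 4*20) = (4*3 + (6 + 5))*(127 - 4*20) = (12 + 11)*(127 - 80) = 23*47 = 1081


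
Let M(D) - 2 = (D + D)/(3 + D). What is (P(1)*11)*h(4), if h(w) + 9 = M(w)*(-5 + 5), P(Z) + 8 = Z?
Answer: 693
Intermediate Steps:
P(Z) = -8 + Z
M(D) = 2 + 2*D/(3 + D) (M(D) = 2 + (D + D)/(3 + D) = 2 + (2*D)/(3 + D) = 2 + 2*D/(3 + D))
h(w) = -9 (h(w) = -9 + (2*(3 + 2*w)/(3 + w))*(-5 + 5) = -9 + (2*(3 + 2*w)/(3 + w))*0 = -9 + 0 = -9)
(P(1)*11)*h(4) = ((-8 + 1)*11)*(-9) = -7*11*(-9) = -77*(-9) = 693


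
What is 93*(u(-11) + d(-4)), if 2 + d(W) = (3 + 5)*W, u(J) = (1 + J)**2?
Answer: 6138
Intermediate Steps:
d(W) = -2 + 8*W (d(W) = -2 + (3 + 5)*W = -2 + 8*W)
93*(u(-11) + d(-4)) = 93*((1 - 11)**2 + (-2 + 8*(-4))) = 93*((-10)**2 + (-2 - 32)) = 93*(100 - 34) = 93*66 = 6138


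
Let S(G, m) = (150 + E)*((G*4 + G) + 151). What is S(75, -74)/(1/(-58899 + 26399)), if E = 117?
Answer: -4564365000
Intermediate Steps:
S(G, m) = 40317 + 1335*G (S(G, m) = (150 + 117)*((G*4 + G) + 151) = 267*((4*G + G) + 151) = 267*(5*G + 151) = 267*(151 + 5*G) = 40317 + 1335*G)
S(75, -74)/(1/(-58899 + 26399)) = (40317 + 1335*75)/(1/(-58899 + 26399)) = (40317 + 100125)/(1/(-32500)) = 140442/(-1/32500) = 140442*(-32500) = -4564365000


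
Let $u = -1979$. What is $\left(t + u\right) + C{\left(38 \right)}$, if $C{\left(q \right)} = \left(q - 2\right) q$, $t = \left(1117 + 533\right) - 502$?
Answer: $537$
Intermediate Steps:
$t = 1148$ ($t = 1650 - 502 = 1148$)
$C{\left(q \right)} = q \left(-2 + q\right)$ ($C{\left(q \right)} = \left(-2 + q\right) q = q \left(-2 + q\right)$)
$\left(t + u\right) + C{\left(38 \right)} = \left(1148 - 1979\right) + 38 \left(-2 + 38\right) = -831 + 38 \cdot 36 = -831 + 1368 = 537$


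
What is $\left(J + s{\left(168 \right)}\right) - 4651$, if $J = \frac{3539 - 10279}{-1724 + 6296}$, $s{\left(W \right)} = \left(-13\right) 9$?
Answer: $- \frac{5451509}{1143} \approx -4769.5$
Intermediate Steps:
$s{\left(W \right)} = -117$
$J = - \frac{1685}{1143}$ ($J = - \frac{6740}{4572} = \left(-6740\right) \frac{1}{4572} = - \frac{1685}{1143} \approx -1.4742$)
$\left(J + s{\left(168 \right)}\right) - 4651 = \left(- \frac{1685}{1143} - 117\right) - 4651 = - \frac{135416}{1143} - 4651 = - \frac{5451509}{1143}$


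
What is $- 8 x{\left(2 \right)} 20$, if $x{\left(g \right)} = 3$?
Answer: $-480$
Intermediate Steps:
$- 8 x{\left(2 \right)} 20 = \left(-8\right) 3 \cdot 20 = \left(-24\right) 20 = -480$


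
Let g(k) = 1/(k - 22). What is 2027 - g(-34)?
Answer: 113513/56 ≈ 2027.0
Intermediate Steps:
g(k) = 1/(-22 + k)
2027 - g(-34) = 2027 - 1/(-22 - 34) = 2027 - 1/(-56) = 2027 - 1*(-1/56) = 2027 + 1/56 = 113513/56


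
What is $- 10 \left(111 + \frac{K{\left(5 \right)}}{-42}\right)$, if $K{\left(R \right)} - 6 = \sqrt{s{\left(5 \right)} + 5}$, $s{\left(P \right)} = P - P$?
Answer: $- \frac{7760}{7} + \frac{5 \sqrt{5}}{21} \approx -1108.0$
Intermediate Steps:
$s{\left(P \right)} = 0$
$K{\left(R \right)} = 6 + \sqrt{5}$ ($K{\left(R \right)} = 6 + \sqrt{0 + 5} = 6 + \sqrt{5}$)
$- 10 \left(111 + \frac{K{\left(5 \right)}}{-42}\right) = - 10 \left(111 + \frac{6 + \sqrt{5}}{-42}\right) = - 10 \left(111 + \left(6 + \sqrt{5}\right) \left(- \frac{1}{42}\right)\right) = - 10 \left(111 - \left(\frac{1}{7} + \frac{\sqrt{5}}{42}\right)\right) = - 10 \left(\frac{776}{7} - \frac{\sqrt{5}}{42}\right) = - \frac{7760}{7} + \frac{5 \sqrt{5}}{21}$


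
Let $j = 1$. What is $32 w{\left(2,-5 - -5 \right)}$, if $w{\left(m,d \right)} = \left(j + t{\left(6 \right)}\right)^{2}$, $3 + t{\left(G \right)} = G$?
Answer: $512$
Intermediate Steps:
$t{\left(G \right)} = -3 + G$
$w{\left(m,d \right)} = 16$ ($w{\left(m,d \right)} = \left(1 + \left(-3 + 6\right)\right)^{2} = \left(1 + 3\right)^{2} = 4^{2} = 16$)
$32 w{\left(2,-5 - -5 \right)} = 32 \cdot 16 = 512$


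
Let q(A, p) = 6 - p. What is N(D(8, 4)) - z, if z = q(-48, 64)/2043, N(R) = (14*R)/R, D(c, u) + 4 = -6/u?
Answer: 28660/2043 ≈ 14.028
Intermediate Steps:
D(c, u) = -4 - 6/u
N(R) = 14
z = -58/2043 (z = (6 - 1*64)/2043 = (6 - 64)*(1/2043) = -58*1/2043 = -58/2043 ≈ -0.028390)
N(D(8, 4)) - z = 14 - 1*(-58/2043) = 14 + 58/2043 = 28660/2043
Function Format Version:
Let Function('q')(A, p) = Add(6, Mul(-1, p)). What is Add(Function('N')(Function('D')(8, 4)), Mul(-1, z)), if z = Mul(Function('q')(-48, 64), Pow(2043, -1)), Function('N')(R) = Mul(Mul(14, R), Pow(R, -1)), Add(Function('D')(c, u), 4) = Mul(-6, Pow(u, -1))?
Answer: Rational(28660, 2043) ≈ 14.028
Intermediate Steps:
Function('D')(c, u) = Add(-4, Mul(-6, Pow(u, -1)))
Function('N')(R) = 14
z = Rational(-58, 2043) (z = Mul(Add(6, Mul(-1, 64)), Pow(2043, -1)) = Mul(Add(6, -64), Rational(1, 2043)) = Mul(-58, Rational(1, 2043)) = Rational(-58, 2043) ≈ -0.028390)
Add(Function('N')(Function('D')(8, 4)), Mul(-1, z)) = Add(14, Mul(-1, Rational(-58, 2043))) = Add(14, Rational(58, 2043)) = Rational(28660, 2043)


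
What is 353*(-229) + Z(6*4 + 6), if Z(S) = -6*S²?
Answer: -86237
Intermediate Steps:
353*(-229) + Z(6*4 + 6) = 353*(-229) - 6*(6*4 + 6)² = -80837 - 6*(24 + 6)² = -80837 - 6*30² = -80837 - 6*900 = -80837 - 5400 = -86237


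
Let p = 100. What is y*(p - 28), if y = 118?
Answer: 8496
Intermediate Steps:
y*(p - 28) = 118*(100 - 28) = 118*72 = 8496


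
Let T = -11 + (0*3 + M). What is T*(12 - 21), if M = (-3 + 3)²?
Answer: 99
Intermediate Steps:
M = 0 (M = 0² = 0)
T = -11 (T = -11 + (0*3 + 0) = -11 + (0 + 0) = -11 + 0 = -11)
T*(12 - 21) = -11*(12 - 21) = -11*(-9) = 99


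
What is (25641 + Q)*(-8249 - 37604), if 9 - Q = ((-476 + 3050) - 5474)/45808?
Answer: -13469067704825/11452 ≈ -1.1761e+9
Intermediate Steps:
Q = 103793/11452 (Q = 9 - ((-476 + 3050) - 5474)/45808 = 9 - (2574 - 5474)/45808 = 9 - (-2900)/45808 = 9 - 1*(-725/11452) = 9 + 725/11452 = 103793/11452 ≈ 9.0633)
(25641 + Q)*(-8249 - 37604) = (25641 + 103793/11452)*(-8249 - 37604) = (293744525/11452)*(-45853) = -13469067704825/11452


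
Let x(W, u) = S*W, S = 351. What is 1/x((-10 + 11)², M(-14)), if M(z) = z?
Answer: 1/351 ≈ 0.0028490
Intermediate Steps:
x(W, u) = 351*W
1/x((-10 + 11)², M(-14)) = 1/(351*(-10 + 11)²) = 1/(351*1²) = 1/(351*1) = 1/351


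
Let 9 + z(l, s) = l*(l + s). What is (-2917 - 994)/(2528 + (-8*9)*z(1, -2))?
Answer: -3911/3248 ≈ -1.2041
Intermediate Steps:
z(l, s) = -9 + l*(l + s)
(-2917 - 994)/(2528 + (-8*9)*z(1, -2)) = (-2917 - 994)/(2528 + (-8*9)*(-9 + 1**2 + 1*(-2))) = -3911/(2528 - 72*(-9 + 1 - 2)) = -3911/(2528 - 72*(-10)) = -3911/(2528 + 720) = -3911/3248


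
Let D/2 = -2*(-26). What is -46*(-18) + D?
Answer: 932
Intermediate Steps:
D = 104 (D = 2*(-2*(-26)) = 2*52 = 104)
-46*(-18) + D = -46*(-18) + 104 = 828 + 104 = 932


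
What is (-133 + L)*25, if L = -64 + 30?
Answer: -4175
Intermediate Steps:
L = -34
(-133 + L)*25 = (-133 - 34)*25 = -167*25 = -4175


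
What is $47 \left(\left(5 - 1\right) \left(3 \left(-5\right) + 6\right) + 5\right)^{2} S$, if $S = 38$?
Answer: $1716346$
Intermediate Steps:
$47 \left(\left(5 - 1\right) \left(3 \left(-5\right) + 6\right) + 5\right)^{2} S = 47 \left(\left(5 - 1\right) \left(3 \left(-5\right) + 6\right) + 5\right)^{2} \cdot 38 = 47 \left(4 \left(-15 + 6\right) + 5\right)^{2} \cdot 38 = 47 \left(4 \left(-9\right) + 5\right)^{2} \cdot 38 = 47 \left(-36 + 5\right)^{2} \cdot 38 = 47 \left(-31\right)^{2} \cdot 38 = 47 \cdot 961 \cdot 38 = 45167 \cdot 38 = 1716346$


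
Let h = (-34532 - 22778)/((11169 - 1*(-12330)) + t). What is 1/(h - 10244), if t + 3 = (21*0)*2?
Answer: -1068/10943197 ≈ -9.7595e-5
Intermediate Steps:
t = -3 (t = -3 + (21*0)*2 = -3 + 0*2 = -3 + 0 = -3)
h = -2605/1068 (h = (-34532 - 22778)/((11169 - 1*(-12330)) - 3) = -57310/((11169 + 12330) - 3) = -57310/(23499 - 3) = -57310/23496 = -57310*1/23496 = -2605/1068 ≈ -2.4391)
1/(h - 10244) = 1/(-2605/1068 - 10244) = 1/(-10943197/1068) = -1068/10943197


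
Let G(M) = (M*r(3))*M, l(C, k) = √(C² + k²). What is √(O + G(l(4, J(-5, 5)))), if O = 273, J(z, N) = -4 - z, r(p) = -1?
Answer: 16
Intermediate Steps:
G(M) = -M² (G(M) = (M*(-1))*M = (-M)*M = -M²)
√(O + G(l(4, J(-5, 5)))) = √(273 - (√(4² + (-4 - 1*(-5))²))²) = √(273 - (√(16 + (-4 + 5)²))²) = √(273 - (√(16 + 1²))²) = √(273 - (√(16 + 1))²) = √(273 - (√17)²) = √(273 - 1*17) = √(273 - 17) = √256 = 16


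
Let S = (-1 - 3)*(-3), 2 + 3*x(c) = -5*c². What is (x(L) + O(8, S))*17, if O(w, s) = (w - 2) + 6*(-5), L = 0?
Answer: -1258/3 ≈ -419.33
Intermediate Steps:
x(c) = -⅔ - 5*c²/3 (x(c) = -⅔ + (-5*c²)/3 = -⅔ - 5*c²/3)
S = 12 (S = -4*(-3) = 12)
O(w, s) = -32 + w (O(w, s) = (-2 + w) - 30 = -32 + w)
(x(L) + O(8, S))*17 = ((-⅔ - 5/3*0²) + (-32 + 8))*17 = ((-⅔ - 5/3*0) - 24)*17 = ((-⅔ + 0) - 24)*17 = (-⅔ - 24)*17 = -74/3*17 = -1258/3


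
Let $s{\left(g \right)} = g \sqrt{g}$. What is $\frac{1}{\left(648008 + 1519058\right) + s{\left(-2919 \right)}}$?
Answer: $\frac{2167066}{4721046565915} + \frac{2919 i \sqrt{2919}}{4721046565915} \approx 4.5902 \cdot 10^{-7} + 3.3405 \cdot 10^{-8} i$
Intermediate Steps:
$s{\left(g \right)} = g^{\frac{3}{2}}$
$\frac{1}{\left(648008 + 1519058\right) + s{\left(-2919 \right)}} = \frac{1}{\left(648008 + 1519058\right) + \left(-2919\right)^{\frac{3}{2}}} = \frac{1}{2167066 - 2919 i \sqrt{2919}}$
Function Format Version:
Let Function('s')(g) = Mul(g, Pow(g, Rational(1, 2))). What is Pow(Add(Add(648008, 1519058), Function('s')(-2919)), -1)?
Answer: Add(Rational(2167066, 4721046565915), Mul(Rational(2919, 4721046565915), I, Pow(2919, Rational(1, 2)))) ≈ Add(4.5902e-7, Mul(3.3405e-8, I))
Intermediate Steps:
Function('s')(g) = Pow(g, Rational(3, 2))
Pow(Add(Add(648008, 1519058), Function('s')(-2919)), -1) = Pow(Add(Add(648008, 1519058), Pow(-2919, Rational(3, 2))), -1) = Pow(Add(2167066, Mul(-2919, I, Pow(2919, Rational(1, 2)))), -1)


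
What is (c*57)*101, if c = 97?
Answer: 558429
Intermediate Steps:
(c*57)*101 = (97*57)*101 = 5529*101 = 558429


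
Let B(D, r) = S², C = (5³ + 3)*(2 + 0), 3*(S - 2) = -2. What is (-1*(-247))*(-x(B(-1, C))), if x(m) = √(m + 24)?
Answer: -494*√58/3 ≈ -1254.1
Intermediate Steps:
S = 4/3 (S = 2 + (⅓)*(-2) = 2 - ⅔ = 4/3 ≈ 1.3333)
C = 256 (C = (125 + 3)*2 = 128*2 = 256)
B(D, r) = 16/9 (B(D, r) = (4/3)² = 16/9)
x(m) = √(24 + m)
(-1*(-247))*(-x(B(-1, C))) = (-1*(-247))*(-√(24 + 16/9)) = 247*(-√(232/9)) = 247*(-2*√58/3) = -494*√58/3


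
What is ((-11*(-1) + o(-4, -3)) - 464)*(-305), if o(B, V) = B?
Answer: 139385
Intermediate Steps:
((-11*(-1) + o(-4, -3)) - 464)*(-305) = ((-11*(-1) - 4) - 464)*(-305) = ((11 - 4) - 464)*(-305) = (7 - 464)*(-305) = -457*(-305) = 139385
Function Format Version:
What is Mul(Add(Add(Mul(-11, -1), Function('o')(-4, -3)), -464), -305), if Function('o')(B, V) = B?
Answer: 139385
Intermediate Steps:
Mul(Add(Add(Mul(-11, -1), Function('o')(-4, -3)), -464), -305) = Mul(Add(Add(Mul(-11, -1), -4), -464), -305) = Mul(Add(Add(11, -4), -464), -305) = Mul(Add(7, -464), -305) = Mul(-457, -305) = 139385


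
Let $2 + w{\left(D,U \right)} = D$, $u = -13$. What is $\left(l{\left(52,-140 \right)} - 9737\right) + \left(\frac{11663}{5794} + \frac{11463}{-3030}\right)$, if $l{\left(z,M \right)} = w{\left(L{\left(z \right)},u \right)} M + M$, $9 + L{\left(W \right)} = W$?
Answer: $- \frac{22850026556}{1462985} \approx -15619.0$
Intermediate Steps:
$L{\left(W \right)} = -9 + W$
$w{\left(D,U \right)} = -2 + D$
$l{\left(z,M \right)} = M + M \left(-11 + z\right)$ ($l{\left(z,M \right)} = \left(-2 + \left(-9 + z\right)\right) M + M = \left(-11 + z\right) M + M = M \left(-11 + z\right) + M = M + M \left(-11 + z\right)$)
$\left(l{\left(52,-140 \right)} - 9737\right) + \left(\frac{11663}{5794} + \frac{11463}{-3030}\right) = \left(- 140 \left(-10 + 52\right) - 9737\right) + \left(\frac{11663}{5794} + \frac{11463}{-3030}\right) = \left(\left(-140\right) 42 - 9737\right) + \left(11663 \cdot \frac{1}{5794} + 11463 \left(- \frac{1}{3030}\right)\right) = \left(-5880 - 9737\right) + \left(\frac{11663}{5794} - \frac{3821}{1010}\right) = -15617 - \frac{2589811}{1462985} = - \frac{22850026556}{1462985}$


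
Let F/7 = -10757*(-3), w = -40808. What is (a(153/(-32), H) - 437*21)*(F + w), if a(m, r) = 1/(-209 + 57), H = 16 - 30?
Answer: -258181571545/152 ≈ -1.6986e+9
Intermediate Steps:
H = -14
F = 225897 (F = 7*(-10757*(-3)) = 7*32271 = 225897)
a(m, r) = -1/152 (a(m, r) = 1/(-152) = -1/152)
(a(153/(-32), H) - 437*21)*(F + w) = (-1/152 - 437*21)*(225897 - 40808) = (-1/152 - 9177)*185089 = -1394905/152*185089 = -258181571545/152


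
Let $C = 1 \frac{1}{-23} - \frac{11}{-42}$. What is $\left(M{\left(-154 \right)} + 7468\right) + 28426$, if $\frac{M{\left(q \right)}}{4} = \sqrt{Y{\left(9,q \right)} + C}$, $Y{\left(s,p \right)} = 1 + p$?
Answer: $35894 + \frac{2 i \sqrt{142569042}}{483} \approx 35894.0 + 49.442 i$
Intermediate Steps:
$C = \frac{211}{966}$ ($C = 1 \left(- \frac{1}{23}\right) - - \frac{11}{42} = - \frac{1}{23} + \frac{11}{42} = \frac{211}{966} \approx 0.21843$)
$M{\left(q \right)} = 4 \sqrt{\frac{1177}{966} + q}$ ($M{\left(q \right)} = 4 \sqrt{\left(1 + q\right) + \frac{211}{966}} = 4 \sqrt{\frac{1177}{966} + q}$)
$\left(M{\left(-154 \right)} + 7468\right) + 28426 = \left(\frac{2 \sqrt{1136982 + 933156 \left(-154\right)}}{483} + 7468\right) + 28426 = \left(\frac{2 \sqrt{1136982 - 143706024}}{483} + 7468\right) + 28426 = \left(\frac{2 \sqrt{-142569042}}{483} + 7468\right) + 28426 = \left(\frac{2 i \sqrt{142569042}}{483} + 7468\right) + 28426 = \left(7468 + \frac{2 i \sqrt{142569042}}{483}\right) + 28426 = 35894 + \frac{2 i \sqrt{142569042}}{483}$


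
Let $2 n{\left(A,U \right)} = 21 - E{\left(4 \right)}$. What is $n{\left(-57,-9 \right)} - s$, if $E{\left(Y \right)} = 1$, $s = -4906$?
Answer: $4916$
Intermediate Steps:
$n{\left(A,U \right)} = 10$ ($n{\left(A,U \right)} = \frac{21 - 1}{2} = \frac{1}{2} \cdot 20 = 10$)
$n{\left(-57,-9 \right)} - s = 10 - -4906 = 10 + 4906 = 4916$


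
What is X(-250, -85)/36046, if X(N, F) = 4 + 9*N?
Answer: -1123/18023 ≈ -0.062309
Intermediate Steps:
X(-250, -85)/36046 = (4 + 9*(-250))/36046 = (4 - 2250)*(1/36046) = -2246*1/36046 = -1123/18023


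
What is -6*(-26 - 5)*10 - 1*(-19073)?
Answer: 20933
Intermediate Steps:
-6*(-26 - 5)*10 - 1*(-19073) = -(-186)*10 + 19073 = -6*(-310) + 19073 = 1860 + 19073 = 20933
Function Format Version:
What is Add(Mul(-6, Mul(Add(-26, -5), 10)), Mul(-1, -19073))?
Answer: 20933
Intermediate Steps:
Add(Mul(-6, Mul(Add(-26, -5), 10)), Mul(-1, -19073)) = Add(Mul(-6, Mul(-31, 10)), 19073) = Add(Mul(-6, -310), 19073) = Add(1860, 19073) = 20933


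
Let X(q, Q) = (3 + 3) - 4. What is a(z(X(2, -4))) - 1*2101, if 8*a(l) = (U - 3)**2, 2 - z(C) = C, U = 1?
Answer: -4201/2 ≈ -2100.5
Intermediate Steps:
X(q, Q) = 2 (X(q, Q) = 6 - 4 = 2)
z(C) = 2 - C
a(l) = 1/2 (a(l) = (1 - 3)**2/8 = (1/8)*(-2)**2 = (1/8)*4 = 1/2)
a(z(X(2, -4))) - 1*2101 = 1/2 - 1*2101 = 1/2 - 2101 = -4201/2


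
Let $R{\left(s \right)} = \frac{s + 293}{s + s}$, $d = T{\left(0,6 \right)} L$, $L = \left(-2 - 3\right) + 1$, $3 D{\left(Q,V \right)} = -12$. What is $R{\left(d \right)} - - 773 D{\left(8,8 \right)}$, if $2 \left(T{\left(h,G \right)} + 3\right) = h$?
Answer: $- \frac{73903}{24} \approx -3079.3$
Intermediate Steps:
$D{\left(Q,V \right)} = -4$ ($D{\left(Q,V \right)} = \frac{1}{3} \left(-12\right) = -4$)
$T{\left(h,G \right)} = -3 + \frac{h}{2}$
$L = -4$ ($L = -5 + 1 = -4$)
$d = 12$ ($d = \left(-3 + \frac{1}{2} \cdot 0\right) \left(-4\right) = \left(-3 + 0\right) \left(-4\right) = \left(-3\right) \left(-4\right) = 12$)
$R{\left(s \right)} = \frac{293 + s}{2 s}$
$R{\left(d \right)} - - 773 D{\left(8,8 \right)} = \frac{293 + 12}{2 \cdot 12} - \left(-773\right) \left(-4\right) = \frac{1}{2} \cdot \frac{1}{12} \cdot 305 - 3092 = \frac{305}{24} - 3092 = - \frac{73903}{24}$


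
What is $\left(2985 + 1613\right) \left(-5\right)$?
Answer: $-22990$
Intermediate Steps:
$\left(2985 + 1613\right) \left(-5\right) = 4598 \left(-5\right) = -22990$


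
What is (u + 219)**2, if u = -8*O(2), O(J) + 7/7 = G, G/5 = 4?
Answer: 4489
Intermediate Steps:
G = 20 (G = 5*4 = 20)
O(J) = 19 (O(J) = -1 + 20 = 19)
u = -152 (u = -8*19 = -152)
(u + 219)**2 = (-152 + 219)**2 = 67**2 = 4489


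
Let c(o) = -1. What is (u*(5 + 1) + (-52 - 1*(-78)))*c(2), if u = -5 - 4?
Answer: 28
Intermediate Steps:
u = -9
(u*(5 + 1) + (-52 - 1*(-78)))*c(2) = (-9*(5 + 1) + (-52 - 1*(-78)))*(-1) = (-9*6 + (-52 + 78))*(-1) = (-54 + 26)*(-1) = -28*(-1) = 28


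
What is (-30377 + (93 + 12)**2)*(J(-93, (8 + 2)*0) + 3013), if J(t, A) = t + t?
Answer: -54708104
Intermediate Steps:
J(t, A) = 2*t
(-30377 + (93 + 12)**2)*(J(-93, (8 + 2)*0) + 3013) = (-30377 + (93 + 12)**2)*(2*(-93) + 3013) = (-30377 + 105**2)*(-186 + 3013) = (-30377 + 11025)*2827 = -19352*2827 = -54708104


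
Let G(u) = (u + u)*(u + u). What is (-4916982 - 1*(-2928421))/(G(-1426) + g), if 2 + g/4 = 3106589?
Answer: -1988561/20560252 ≈ -0.096719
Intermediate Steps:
G(u) = 4*u² (G(u) = (2*u)*(2*u) = 4*u²)
g = 12426348 (g = -8 + 4*3106589 = -8 + 12426356 = 12426348)
(-4916982 - 1*(-2928421))/(G(-1426) + g) = (-4916982 - 1*(-2928421))/(4*(-1426)² + 12426348) = (-4916982 + 2928421)/(4*2033476 + 12426348) = -1988561/(8133904 + 12426348) = -1988561/20560252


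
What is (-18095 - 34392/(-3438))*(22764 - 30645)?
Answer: 27222820781/191 ≈ 1.4253e+8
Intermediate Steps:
(-18095 - 34392/(-3438))*(22764 - 30645) = (-18095 - 34392*(-1/3438))*(-7881) = (-18095 + 5732/573)*(-7881) = -10362703/573*(-7881) = 27222820781/191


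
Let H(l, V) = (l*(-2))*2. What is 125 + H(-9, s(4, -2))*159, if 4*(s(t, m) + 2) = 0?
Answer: 5849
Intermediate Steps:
s(t, m) = -2 (s(t, m) = -2 + (1/4)*0 = -2 + 0 = -2)
H(l, V) = -4*l (H(l, V) = -2*l*2 = -4*l)
125 + H(-9, s(4, -2))*159 = 125 - 4*(-9)*159 = 125 + 36*159 = 125 + 5724 = 5849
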